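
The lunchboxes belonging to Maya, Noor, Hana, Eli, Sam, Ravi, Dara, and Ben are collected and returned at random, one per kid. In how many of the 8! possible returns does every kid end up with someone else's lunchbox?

Let Aᵢ be the assignments in which kid i gets their own lunchbox. We want the size of the complement of A₁∪…∪A_8.
By inclusion–exclusion this is Σ_{j=0}^{8} (−1)^j C(8,j)·(8−j)!.
Computing: 40320 − 40320 + 20160 − 6720 + 1680 − 336 + 56 − 8 + 1 = 14833.

14833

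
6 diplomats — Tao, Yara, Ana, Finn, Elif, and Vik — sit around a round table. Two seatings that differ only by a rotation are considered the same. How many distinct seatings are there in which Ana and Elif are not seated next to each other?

72

Without the restriction there are (5)! = 120 seatings.
Seatings with Ana beside Elif: treat them as a block with 2 internal orders, giving 2 × (4)! = 48.
Subtracting, 120 − 48 = 72.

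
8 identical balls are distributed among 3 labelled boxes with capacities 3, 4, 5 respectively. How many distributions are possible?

14

Ignoring the caps, the number of non-negative solutions to x_1+…+x_3 = 8 is C(10,2) = 45.
Subtract solutions that violate a single cap (substitute x_i' = x_i − (cap_i+1)): x_1 ≥ 4 gives C(6,2) = 15; x_2 ≥ 5 gives C(5,2) = 10; x_3 ≥ 6 gives C(4,2) = 6. Together 31.
No two caps can be exceeded simultaneously, so the pair terms are all 0.
By inclusion–exclusion the count is 45 − 31 + 0 = 14.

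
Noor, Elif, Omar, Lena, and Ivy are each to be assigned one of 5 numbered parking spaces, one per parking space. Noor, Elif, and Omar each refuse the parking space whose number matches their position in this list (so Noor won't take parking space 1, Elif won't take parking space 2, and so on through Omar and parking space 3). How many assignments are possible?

Let Aᵢ (for i ∈ {1, 2, 3}) be the placements that put person i in their forbidden parking space. Any j of these fix j positions, leaving (5−j)! ways to fill the rest, and there are C(3,j) ways to pick which j.
By inclusion–exclusion, the number of valid placements is Σ_{j=0}^{3} (−1)^j C(3,j)·(5−j)!.
Computing: 120 − 72 + 18 − 2 = 64.

64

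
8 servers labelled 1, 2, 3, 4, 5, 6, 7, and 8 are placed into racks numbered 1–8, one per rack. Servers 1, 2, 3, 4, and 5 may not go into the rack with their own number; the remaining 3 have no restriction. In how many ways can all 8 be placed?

21234

Let Aᵢ (for 1 ≤ i ≤ 5) be the placements that put server i in its forbidden rack. Any j of these fix j positions, leaving (8−j)! ways to fill the rest, and there are C(5,j) ways to pick which j.
By inclusion–exclusion, the number of valid placements is Σ_{j=0}^{5} (−1)^j C(5,j)·(8−j)!.
Computing: 40320 − 25200 + 7200 − 1200 + 120 − 6 = 21234.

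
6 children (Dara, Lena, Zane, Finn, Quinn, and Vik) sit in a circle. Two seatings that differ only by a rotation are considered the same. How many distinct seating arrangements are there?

Seat Dara anywhere (absorbing the rotational symmetry), then permute the other 5: (5)! = 120.

120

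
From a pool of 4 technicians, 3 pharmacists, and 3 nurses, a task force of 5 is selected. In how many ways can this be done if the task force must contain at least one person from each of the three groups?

204

Total 5-person selections from all 10: C(10,5) = 252.
Subtract selections that omit an entire group: no technicians → C(6,5) = 6; no pharmacists → C(7,5) = 21; no nurses → C(7,5) = 21.
Add back selections omitting two groups (i.e. drawn from a single group): C(4,5) + C(3,5) + C(3,5) = 0.
By inclusion–exclusion: 252 − 48 + 0 = 204.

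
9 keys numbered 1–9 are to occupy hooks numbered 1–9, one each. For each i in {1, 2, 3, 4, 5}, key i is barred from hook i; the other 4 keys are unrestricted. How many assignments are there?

205056

Let Aᵢ (for 1 ≤ i ≤ 5) be the placements that put key i in its forbidden hook. Any j of these fix j positions, leaving (9−j)! ways to fill the rest, and there are C(5,j) ways to pick which j.
By inclusion–exclusion, the number of valid placements is Σ_{j=0}^{5} (−1)^j C(5,j)·(9−j)!.
Computing: 362880 − 201600 + 50400 − 7200 + 600 − 24 = 205056.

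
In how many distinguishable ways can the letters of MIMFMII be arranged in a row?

140

Letter multiplicities in MIMFMII: F×1, I×3, M×3.
Dividing 7! = 5040 by 3!·3! = 36 for the repeated letters gives 140.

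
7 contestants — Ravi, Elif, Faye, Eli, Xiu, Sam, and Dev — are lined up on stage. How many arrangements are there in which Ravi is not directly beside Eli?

3600

There are 7! = 5040 arrangements in all. If Ravi and Eli are adjacent, merging them into one block gives 2·(6)! = 1440 arrangements.
So 5040 − 1440 = 3600 arrangements keep them apart.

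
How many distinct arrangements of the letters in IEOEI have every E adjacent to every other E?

Treat the 2 copies of E as a single block. The multiset to arrange is then {EE, I, I, O}, 4 items in all.
That gives (4)!/(2!) = 12 arrangements.

12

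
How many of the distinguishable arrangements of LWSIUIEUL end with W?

With the last slot taken by W, it remains to arrange the other 8 letters (LSIUIEUL).
Those 8 letters have I appearing twice, L appearing twice, and U appearing twice, giving (8)!/(2!·2!·2!) = 5040.

5040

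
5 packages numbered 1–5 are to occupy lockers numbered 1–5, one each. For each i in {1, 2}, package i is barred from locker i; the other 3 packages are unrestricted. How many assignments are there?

78

Let Aᵢ (for i ∈ {1, 2}) be the placements that put package i in its forbidden locker. Any j of these fix j positions, leaving (5−j)! ways to fill the rest, and there are C(2,j) ways to pick which j.
By inclusion–exclusion, the number of valid placements is Σ_{j=0}^{2} (−1)^j C(2,j)·(5−j)!.
Computing: 120 − 48 + 6 = 78.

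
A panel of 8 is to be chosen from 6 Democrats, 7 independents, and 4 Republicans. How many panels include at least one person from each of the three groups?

22813

With no constraint there are C(17,8) = 24310 possible selections.
Subtract selections that omit an entire group: no Democrats → C(11,8) = 165; no independents → C(10,8) = 45; no Republicans → C(13,8) = 1287.
Add back selections omitting two groups (i.e. drawn from a single group): C(6,8) + C(7,8) + C(4,8) = 0.
By inclusion–exclusion: 24310 − 1497 + 0 = 22813.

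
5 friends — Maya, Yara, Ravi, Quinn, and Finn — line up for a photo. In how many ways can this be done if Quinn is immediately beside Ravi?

48

Place the 3 others and the Quinn-Ravi pair as 4 objects in a line; the pair has 2 internal arrangements.
That gives 2 × 4! = 2 × 24 = 48.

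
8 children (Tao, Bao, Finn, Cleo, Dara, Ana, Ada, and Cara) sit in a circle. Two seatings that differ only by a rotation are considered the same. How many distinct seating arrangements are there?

5040

Seat Tao anywhere (absorbing the rotational symmetry), then permute the other 7: (7)! = 5040.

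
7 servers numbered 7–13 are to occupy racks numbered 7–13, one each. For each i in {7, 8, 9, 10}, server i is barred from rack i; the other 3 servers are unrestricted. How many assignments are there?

Let Aᵢ (for 7 ≤ i ≤ 10) be the placements that put server i in its forbidden rack. Any j of these fix j positions, leaving (7−j)! ways to fill the rest, and there are C(4,j) ways to pick which j.
By inclusion–exclusion, the number of valid placements is Σ_{j=0}^{4} (−1)^j C(4,j)·(7−j)!.
Computing: 5040 − 2880 + 720 − 96 + 6 = 2790.

2790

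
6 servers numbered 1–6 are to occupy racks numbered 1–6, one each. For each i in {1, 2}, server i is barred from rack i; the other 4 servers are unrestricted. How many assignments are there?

504

Let Aᵢ (for i ∈ {1, 2}) be the placements that put server i in its forbidden rack. Any j of these fix j positions, leaving (6−j)! ways to fill the rest, and there are C(2,j) ways to pick which j.
By inclusion–exclusion, the number of valid placements is Σ_{j=0}^{2} (−1)^j C(2,j)·(6−j)!.
Computing: 720 − 240 + 24 = 504.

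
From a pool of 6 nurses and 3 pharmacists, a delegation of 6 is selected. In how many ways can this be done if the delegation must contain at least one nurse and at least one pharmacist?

Total 6-person selections from all 9: C(9,6) = 84.
Subtract selections that omit an entire group: no nurses → C(3,6) = 0; no pharmacists → C(6,6) = 1.
Both groups omitted at once is impossible, so 84 − 1 = 83.

83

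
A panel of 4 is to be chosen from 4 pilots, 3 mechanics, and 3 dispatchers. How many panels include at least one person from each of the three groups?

With no constraint there are C(10,4) = 210 possible selections.
Subtract selections that omit an entire group: no pilots → C(6,4) = 15; no mechanics → C(7,4) = 35; no dispatchers → C(7,4) = 35.
Add back selections omitting two groups (i.e. drawn from a single group): C(4,4) + C(3,4) + C(3,4) = 1.
By inclusion–exclusion: 210 − 85 + 1 = 126.

126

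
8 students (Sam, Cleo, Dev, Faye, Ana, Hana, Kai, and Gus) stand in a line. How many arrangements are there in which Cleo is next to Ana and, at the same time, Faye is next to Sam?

2880

Treat {Cleo,Ana} as one block (2 orders) and {Faye,Sam} as another (2 orders).
That leaves 6 units to arrange: 2 × 2 × 6! = 4 × 720 = 2880.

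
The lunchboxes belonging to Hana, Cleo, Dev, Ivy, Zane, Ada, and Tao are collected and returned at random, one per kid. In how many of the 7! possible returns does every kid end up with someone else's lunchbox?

This is the derangement count D_7: permutations of 7 items with no fixed point.
By inclusion–exclusion this is Σ_{j=0}^{7} (−1)^j C(7,j)·(7−j)!.
Computing: 5040 − 5040 + 2520 − 840 + 210 − 42 + 7 − 1 = 1854.

1854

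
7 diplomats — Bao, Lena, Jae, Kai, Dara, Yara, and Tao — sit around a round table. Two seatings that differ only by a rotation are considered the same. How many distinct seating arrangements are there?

Around a circle, 7 distinct people have 7!/7 = (6)! = 720 rotationally distinct seatings.

720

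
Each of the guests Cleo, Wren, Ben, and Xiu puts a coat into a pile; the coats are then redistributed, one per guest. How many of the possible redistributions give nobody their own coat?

9

Count assignments avoiding every fixed point. For any j of the 4 guests fixed to their own coat, the other 4−j can be arranged in (4−j)! ways.
By inclusion–exclusion this is Σ_{j=0}^{4} (−1)^j C(4,j)·(4−j)!.
Computing: 24 − 24 + 12 − 4 + 1 = 9.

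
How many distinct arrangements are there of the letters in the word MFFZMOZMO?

MFFZMOZMO has 9 letters with F appearing twice, M appearing 3 times, O appearing twice, and Z appearing twice.
The number of distinct arrangements is 9!/(3!·2!·2!·2!) = 362880/48 = 7560.

7560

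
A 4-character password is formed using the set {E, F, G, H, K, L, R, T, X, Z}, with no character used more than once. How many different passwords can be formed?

This is a permutation of 4 out of 10: P(10,4) = 10!/6!.
That product is 10 × 9 × 8 × 7 = 5040.

5040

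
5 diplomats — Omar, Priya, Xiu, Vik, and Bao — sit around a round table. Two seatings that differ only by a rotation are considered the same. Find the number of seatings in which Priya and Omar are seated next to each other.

12

Glue Priya and Omar into a block (2 internal orders). Seating 4 units around a circle gives (3)! arrangements.
So 2 × (3)! = 2 × 6 = 12.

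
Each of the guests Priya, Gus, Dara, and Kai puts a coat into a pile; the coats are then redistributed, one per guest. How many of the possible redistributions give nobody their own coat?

9

Count assignments avoiding every fixed point. For any j of the 4 guests fixed to their own coat, the other 4−j can be arranged in (4−j)! ways.
By inclusion–exclusion this is Σ_{j=0}^{4} (−1)^j C(4,j)·(4−j)!.
Computing: 24 − 24 + 12 − 4 + 1 = 9.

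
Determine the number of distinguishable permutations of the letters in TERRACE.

1260

TERRACE has 7 letters with E appearing twice and R appearing twice.
Dividing 7! = 5040 by 2!·2! = 4 for the repeated letters gives 1260.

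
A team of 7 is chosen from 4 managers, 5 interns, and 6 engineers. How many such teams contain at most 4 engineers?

Split by how many engineers are chosen (0 through 4).
Sum: C(6,0)·C(9,7) + C(6,1)·C(9,6) + C(6,2)·C(9,5) + C(6,3)·C(9,4) + C(6,4)·C(9,3) = 36 + 504 + 1890 + 2520 + 1260 = 6210.

6210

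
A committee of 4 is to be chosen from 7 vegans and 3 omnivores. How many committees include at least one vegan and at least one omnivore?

175

Unrestricted: C(10,4) = 210 ways to pick any 4 of the 10.
Selections missing a whole group: no vegans → C(3,4) = 0; no omnivores → C(7,4) = 35.
Both groups omitted at once is impossible, so 210 − 35 = 175.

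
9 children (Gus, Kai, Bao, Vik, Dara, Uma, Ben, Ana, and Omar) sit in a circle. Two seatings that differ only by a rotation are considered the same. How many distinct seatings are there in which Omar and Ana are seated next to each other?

10080

Treat {Omar, Ana} as one unit (2 internal orders) and seat the resulting 8 units around the table: (7)! circular arrangements.
So 2 × (7)! = 2 × 5040 = 10080.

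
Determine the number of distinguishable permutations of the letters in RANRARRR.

Letter multiplicities in RANRARRR: A×2, N×1, R×5.
The number of distinct arrangements is 8!/(5!·2!) = 40320/240 = 168.

168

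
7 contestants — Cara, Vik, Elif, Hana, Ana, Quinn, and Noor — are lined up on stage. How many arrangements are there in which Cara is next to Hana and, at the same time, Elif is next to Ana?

Treat {Cara,Hana} as one block (2 orders) and {Elif,Ana} as another (2 orders).
That leaves 5 units to arrange: 2 × 2 × 5! = 4 × 120 = 480.

480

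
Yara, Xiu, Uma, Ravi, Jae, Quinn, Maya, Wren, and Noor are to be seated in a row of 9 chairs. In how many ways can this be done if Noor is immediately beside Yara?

Glue Noor and Yara into one block (2 internal orders), leaving 8 units to arrange in a row.
So the count is 2·(8)! = 80640.

80640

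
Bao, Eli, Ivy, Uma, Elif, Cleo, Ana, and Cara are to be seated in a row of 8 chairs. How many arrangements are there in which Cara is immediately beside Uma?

Glue Cara and Uma into one block (2 internal orders), leaving 7 units to arrange in a row.
So the count is 2·(7)! = 10080.

10080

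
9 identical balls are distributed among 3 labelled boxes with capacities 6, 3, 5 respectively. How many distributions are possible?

By stars and bars, unrestricted non-negative solutions to x_1+…+x_3 = 9 number C(9+2,2) = 55.
Subtract solutions that violate a single cap (substitute x_i' = x_i − (cap_i+1)): x_1 ≥ 7 gives C(4,2) = 6; x_2 ≥ 4 gives C(7,2) = 21; x_3 ≥ 6 gives C(5,2) = 10. Together 37.
No two caps can be exceeded simultaneously, so the pair terms are all 0.
By inclusion–exclusion the count is 55 − 37 + 0 = 18.

18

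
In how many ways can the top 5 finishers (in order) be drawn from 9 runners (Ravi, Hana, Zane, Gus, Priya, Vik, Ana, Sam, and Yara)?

15120

This is an ordered selection of 5 from 9: P(9,5).
That gives 9 × 8 × 7 × 6 × 5 = 15120.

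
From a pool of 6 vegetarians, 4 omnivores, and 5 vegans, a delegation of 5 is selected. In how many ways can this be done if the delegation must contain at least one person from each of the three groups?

2170

Unrestricted: C(15,5) = 3003 ways to pick any 5 of the 15.
Selections missing a whole group: no vegetarians → C(9,5) = 126; no omnivores → C(11,5) = 462; no vegans → C(10,5) = 252.
Add back selections omitting two groups (i.e. drawn from a single group): C(6,5) + C(4,5) + C(5,5) = 7.
By inclusion–exclusion: 3003 − 840 + 7 = 2170.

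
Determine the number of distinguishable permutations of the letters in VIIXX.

30

VIIXX has 5 letters with I appearing twice and X appearing twice.
The number of distinct arrangements is 5!/(2!·2!) = 120/4 = 30.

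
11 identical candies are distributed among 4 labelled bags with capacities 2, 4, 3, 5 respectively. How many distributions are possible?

Without the upper bounds there are C(14,3) = 364 ways to split 11 among 4 bags.
Subtract solutions that violate a single cap (substitute x_i' = x_i − (cap_i+1)): x_1 ≥ 3 gives C(11,3) = 165; x_2 ≥ 5 gives C(9,3) = 84; x_3 ≥ 4 gives C(10,3) = 120; x_4 ≥ 6 gives C(8,3) = 56. Together 425.
Add back pairs where two caps are both exceeded: 20 + 35 + 10 + 10 + 1 + 4 = 80.
By inclusion–exclusion the count is 364 − 425 + 80 = 19.

19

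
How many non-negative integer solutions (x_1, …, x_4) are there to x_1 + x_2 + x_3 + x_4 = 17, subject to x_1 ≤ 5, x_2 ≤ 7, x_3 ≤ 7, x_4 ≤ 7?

188

Without the upper bounds there are C(20,3) = 1140 ways to split 17 among 4 variables.
Subtract solutions that violate a single cap (substitute x_i' = x_i − (cap_i+1)): x_1 ≥ 6 gives C(14,3) = 364; x_2 ≥ 8 gives C(12,3) = 220; x_3 ≥ 8 gives C(12,3) = 220; x_4 ≥ 8 gives C(12,3) = 220. Together 1024.
Add back pairs where two caps are both exceeded: 20 + 20 + 20 + 4 + 4 + 4 = 72.
By inclusion–exclusion the count is 1140 − 1024 + 72 = 188.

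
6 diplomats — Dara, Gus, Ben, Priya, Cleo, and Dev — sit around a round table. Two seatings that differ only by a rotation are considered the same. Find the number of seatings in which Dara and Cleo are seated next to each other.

48

Treat {Dara, Cleo} as one unit (2 internal orders) and seat the resulting 5 units around the table: (4)! circular arrangements.
So 2 × (4)! = 2 × 24 = 48.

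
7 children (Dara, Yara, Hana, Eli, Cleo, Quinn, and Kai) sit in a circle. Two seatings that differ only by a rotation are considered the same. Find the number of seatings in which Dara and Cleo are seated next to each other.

Treat {Dara, Cleo} as one unit (2 internal orders) and seat the resulting 6 units around the table: (5)! circular arrangements.
So 2 × (5)! = 2 × 120 = 240.

240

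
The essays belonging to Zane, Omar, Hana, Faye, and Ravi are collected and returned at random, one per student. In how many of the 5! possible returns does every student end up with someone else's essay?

Count assignments avoiding every fixed point. For any j of the 5 students fixed to their own essay, the other 5−j can be arranged in (5−j)! ways.
By inclusion–exclusion this is Σ_{j=0}^{5} (−1)^j C(5,j)·(5−j)!.
Computing: 120 − 120 + 60 − 20 + 5 − 1 = 44.

44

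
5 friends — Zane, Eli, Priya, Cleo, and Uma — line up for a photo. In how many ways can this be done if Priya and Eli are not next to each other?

Of the 5! = 120 arrangements, those with Priya and Eli adjacent number 2 × 4! = 48 (treat the pair as a block with 2 internal orders).
Complementary counting: 120 − 48 = 72.

72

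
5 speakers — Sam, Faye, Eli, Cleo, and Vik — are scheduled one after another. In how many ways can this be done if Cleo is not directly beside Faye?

72

There are 5! = 120 arrangements in all. If Cleo and Faye are adjacent, merging them into one block gives 2·(4)! = 48 arrangements.
So 120 − 48 = 72 arrangements keep them apart.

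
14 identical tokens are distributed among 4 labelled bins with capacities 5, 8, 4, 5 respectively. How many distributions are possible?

125

By stars and bars, unrestricted non-negative solutions to x_1+…+x_4 = 14 number C(14+3,3) = 680.
Subtract solutions that violate a single cap (substitute x_i' = x_i − (cap_i+1)): x_1 ≥ 6 gives C(11,3) = 165; x_2 ≥ 9 gives C(8,3) = 56; x_3 ≥ 5 gives C(12,3) = 220; x_4 ≥ 6 gives C(11,3) = 165. Together 606.
Add back pairs where two caps are both exceeded: 0 + 20 + 10 + 1 + 0 + 20 = 51.
By inclusion–exclusion the count is 680 − 606 + 51 = 125.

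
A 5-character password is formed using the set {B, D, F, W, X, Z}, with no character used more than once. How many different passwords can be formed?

720

With no repetition, fill the 5 characters in order: 6 choices, then 5, down to 2.
6 × 5 × 4 × 3 × 2 = 720.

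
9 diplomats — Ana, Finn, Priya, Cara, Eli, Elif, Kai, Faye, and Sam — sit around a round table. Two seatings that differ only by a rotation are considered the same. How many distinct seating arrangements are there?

Seat Ana anywhere (absorbing the rotational symmetry), then permute the other 8: (8)! = 40320.

40320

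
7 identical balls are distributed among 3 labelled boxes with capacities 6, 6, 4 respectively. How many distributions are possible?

By stars and bars, unrestricted non-negative solutions to x_1+…+x_3 = 7 number C(7+2,2) = 36.
Subtract solutions that violate a single cap (substitute x_i' = x_i − (cap_i+1)): x_1 ≥ 7 gives C(2,2) = 1; x_2 ≥ 7 gives C(2,2) = 1; x_3 ≥ 5 gives C(4,2) = 6. Together 8.
No two caps can be exceeded simultaneously, so the pair terms are all 0.
By inclusion–exclusion the count is 36 − 8 + 0 = 28.

28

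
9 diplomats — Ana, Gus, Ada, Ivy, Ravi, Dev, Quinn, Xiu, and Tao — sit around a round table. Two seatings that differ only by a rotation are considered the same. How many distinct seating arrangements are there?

40320

Seat Ana anywhere (absorbing the rotational symmetry), then permute the other 8: (8)! = 40320.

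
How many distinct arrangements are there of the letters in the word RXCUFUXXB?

The 9 letters of RXCUFUXXB have repeats: U appearing twice and X appearing 3 times.
So there are 9! / (3!·2!) = 30240 distinguishable arrangements.

30240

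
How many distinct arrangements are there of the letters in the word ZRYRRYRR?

168

Letter multiplicities in ZRYRRYRR: R×5, Y×2, Z×1.
The number of distinct arrangements is 8!/(5!·2!) = 40320/240 = 168.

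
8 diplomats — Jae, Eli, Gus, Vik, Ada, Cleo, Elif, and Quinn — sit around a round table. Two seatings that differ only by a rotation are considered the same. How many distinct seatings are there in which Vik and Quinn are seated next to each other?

Glue Vik and Quinn into a block (2 internal orders). Seating 7 units around a circle gives (6)! arrangements.
So 2 × (6)! = 2 × 720 = 1440.

1440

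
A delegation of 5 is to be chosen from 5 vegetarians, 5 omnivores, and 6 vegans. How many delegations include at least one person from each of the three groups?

3200

With no constraint there are C(16,5) = 4368 possible selections.
Selections missing a whole group: no vegetarians → C(11,5) = 462; no omnivores → C(11,5) = 462; no vegans → C(10,5) = 252.
Add back selections omitting two groups (i.e. drawn from a single group): C(5,5) + C(5,5) + C(6,5) = 8.
By inclusion–exclusion: 4368 − 1176 + 8 = 3200.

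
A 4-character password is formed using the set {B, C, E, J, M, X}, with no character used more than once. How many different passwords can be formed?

360

Choose and order 4 of the 6 symbols: the first character has 6 options, the next 5, then 4, 3.
That product is 6 × 5 × 4 × 3 = 360.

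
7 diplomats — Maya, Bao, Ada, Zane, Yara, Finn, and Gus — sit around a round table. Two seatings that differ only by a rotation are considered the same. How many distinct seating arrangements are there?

720

Seat Maya anywhere (absorbing the rotational symmetry), then permute the other 6: (6)! = 720.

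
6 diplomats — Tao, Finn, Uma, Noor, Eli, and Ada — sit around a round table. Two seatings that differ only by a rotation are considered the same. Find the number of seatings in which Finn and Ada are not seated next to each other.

All circular seatings of 6 people number (5)! = 120.
Seatings with Finn beside Ada: treat them as a block with 2 internal orders, giving 2 × (4)! = 48.
Subtracting, 120 − 48 = 72.

72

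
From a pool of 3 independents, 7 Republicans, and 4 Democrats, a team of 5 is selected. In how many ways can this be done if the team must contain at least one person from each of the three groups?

Unrestricted: C(14,5) = 2002 ways to pick any 5 of the 14.
Selections missing a whole group: no independents → C(11,5) = 462; no Republicans → C(7,5) = 21; no Democrats → C(10,5) = 252.
Add back selections omitting two groups (i.e. drawn from a single group): C(3,5) + C(7,5) + C(4,5) = 21.
By inclusion–exclusion: 2002 − 735 + 21 = 1288.

1288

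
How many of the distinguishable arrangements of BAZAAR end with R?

Fix R in the last position and arrange the remaining 5 letters.
Those 5 letters have A appearing 3 times, giving (5)!/(3!) = 20.

20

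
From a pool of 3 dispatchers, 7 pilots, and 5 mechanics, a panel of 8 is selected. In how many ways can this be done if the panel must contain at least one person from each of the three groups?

5894

Total 8-person selections from all 15: C(15,8) = 6435.
Subtract selections that omit an entire group: no dispatchers → C(12,8) = 495; no pilots → C(8,8) = 1; no mechanics → C(10,8) = 45.
Add back selections omitting two groups (i.e. drawn from a single group): C(3,8) + C(7,8) + C(5,8) = 0.
By inclusion–exclusion: 6435 − 541 + 0 = 5894.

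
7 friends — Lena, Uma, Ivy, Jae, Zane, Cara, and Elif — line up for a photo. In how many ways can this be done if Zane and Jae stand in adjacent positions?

Place the 5 others and the Zane-Jae pair as 6 objects in a line; the pair has 2 internal arrangements.
So the count is 2·(6)! = 1440.

1440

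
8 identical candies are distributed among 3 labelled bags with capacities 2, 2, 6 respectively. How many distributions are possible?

6

By stars and bars, unrestricted non-negative solutions to x_1+…+x_3 = 8 number C(8+2,2) = 45.
Subtract solutions that violate a single cap (substitute x_i' = x_i − (cap_i+1)): x_1 ≥ 3 gives C(7,2) = 21; x_2 ≥ 3 gives C(7,2) = 21; x_3 ≥ 7 gives C(3,2) = 3. Together 45.
Add back pairs where two caps are both exceeded: 6 + 0 + 0 = 6.
By inclusion–exclusion the count is 45 − 45 + 6 = 6.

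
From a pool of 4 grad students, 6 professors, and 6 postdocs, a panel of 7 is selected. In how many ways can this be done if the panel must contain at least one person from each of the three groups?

10408

With no constraint there are C(16,7) = 11440 possible selections.
Selections missing a whole group: no grad students → C(12,7) = 792; no professors → C(10,7) = 120; no postdocs → C(10,7) = 120.
Add back selections omitting two groups (i.e. drawn from a single group): C(4,7) + C(6,7) + C(6,7) = 0.
By inclusion–exclusion: 11440 − 1032 + 0 = 10408.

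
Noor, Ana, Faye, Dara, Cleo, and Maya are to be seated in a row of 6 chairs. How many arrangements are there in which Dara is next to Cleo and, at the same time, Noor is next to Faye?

96

Treat {Dara,Cleo} as one block (2 orders) and {Noor,Faye} as another (2 orders).
That leaves 4 units to arrange: 2 × 2 × 4! = 4 × 24 = 96.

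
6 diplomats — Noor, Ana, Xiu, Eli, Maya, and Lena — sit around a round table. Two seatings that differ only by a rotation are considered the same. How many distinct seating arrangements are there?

Around a circle, 6 distinct people have 6!/6 = (5)! = 120 rotationally distinct seatings.

120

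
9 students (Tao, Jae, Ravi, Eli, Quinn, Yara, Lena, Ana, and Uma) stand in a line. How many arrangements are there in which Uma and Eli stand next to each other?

Glue Uma and Eli into one block (2 internal orders), leaving 8 units to arrange in a row.
That gives 2 × 8! = 2 × 40320 = 80640.

80640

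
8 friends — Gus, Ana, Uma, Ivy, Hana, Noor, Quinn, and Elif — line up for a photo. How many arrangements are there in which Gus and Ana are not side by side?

Of the 8! = 40320 arrangements, those with Gus and Ana adjacent number 2 × 7! = 10080 (treat the pair as a block with 2 internal orders).
Complementary counting: 40320 − 10080 = 30240.

30240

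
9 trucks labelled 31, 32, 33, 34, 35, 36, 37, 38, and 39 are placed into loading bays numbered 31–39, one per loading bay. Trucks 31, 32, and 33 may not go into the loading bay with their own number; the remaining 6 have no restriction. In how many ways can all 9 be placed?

Let Aᵢ (for i ∈ {31, 32, 33}) be the placements that put truck i in its forbidden loading bay. Any j of these fix j positions, leaving (9−j)! ways to fill the rest, and there are C(3,j) ways to pick which j.
By inclusion–exclusion, the number of valid placements is Σ_{j=0}^{3} (−1)^j C(3,j)·(9−j)!.
Computing: 362880 − 120960 + 15120 − 720 = 256320.

256320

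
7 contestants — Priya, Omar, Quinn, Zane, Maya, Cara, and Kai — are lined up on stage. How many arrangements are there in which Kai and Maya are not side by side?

There are 7! = 5040 arrangements in all. If Kai and Maya are adjacent, merging them into one block gives 2·(6)! = 1440 arrangements.
So 5040 − 1440 = 3600 arrangements keep them apart.

3600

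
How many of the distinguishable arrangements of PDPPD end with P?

Fix P in the last position and arrange the remaining 4 letters.
Those 4 letters have D appearing twice and P appearing twice, giving (4)!/(2!·2!) = 6.

6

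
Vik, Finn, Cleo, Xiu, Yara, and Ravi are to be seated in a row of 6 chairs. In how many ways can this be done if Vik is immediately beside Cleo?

Place the 4 others and the Vik-Cleo pair as 5 objects in a line; the pair has 2 internal arrangements.
That gives 2 × 5! = 2 × 120 = 240.

240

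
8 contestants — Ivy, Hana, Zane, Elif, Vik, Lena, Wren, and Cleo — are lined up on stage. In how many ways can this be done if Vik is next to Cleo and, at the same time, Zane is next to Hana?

Treat {Vik,Cleo} as one block (2 orders) and {Zane,Hana} as another (2 orders).
That leaves 6 units to arrange: 2 × 2 × 6! = 4 × 720 = 2880.

2880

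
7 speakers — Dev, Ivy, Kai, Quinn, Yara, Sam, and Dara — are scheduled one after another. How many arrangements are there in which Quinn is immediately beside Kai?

1440

Place the 5 others and the Quinn-Kai pair as 6 objects in a line; the pair has 2 internal arrangements.
So the count is 2·(6)! = 1440.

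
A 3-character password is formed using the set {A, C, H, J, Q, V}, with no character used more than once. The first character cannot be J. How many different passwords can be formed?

The first character has 6−1 = 5 choices (anything except J).
The remaining 2 characters are filled from the other 5 symbols without repetition: 5 × 4 = 20.
Total: 5 × 20 = 100.

100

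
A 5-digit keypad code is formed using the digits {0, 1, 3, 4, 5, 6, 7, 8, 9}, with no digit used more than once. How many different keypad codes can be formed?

15120

This is a permutation of 5 out of 9: P(9,5) = 9!/4!.
That product is 9 × 8 × 7 × 6 × 5 = 15120.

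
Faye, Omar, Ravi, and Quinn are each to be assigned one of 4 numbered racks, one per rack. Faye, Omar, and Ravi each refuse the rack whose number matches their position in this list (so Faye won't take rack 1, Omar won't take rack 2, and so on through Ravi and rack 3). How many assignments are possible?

11

Let Aᵢ (for i ∈ {1, 2, 3}) be the placements that put person i in their forbidden rack. Any j of these fix j positions, leaving (4−j)! ways to fill the rest, and there are C(3,j) ways to pick which j.
By inclusion–exclusion, the number of valid placements is Σ_{j=0}^{3} (−1)^j C(3,j)·(4−j)!.
Computing: 24 − 18 + 6 − 1 = 11.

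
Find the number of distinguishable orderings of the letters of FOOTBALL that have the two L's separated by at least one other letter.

Total arrangements of FOOTBALL: 8!/(2!·2!) = 10080.
Arrangements with the L's together: treat LL as one letter, giving (7)!/(2!) = 2520.
Hence 10080 − 2520 = 7560.

7560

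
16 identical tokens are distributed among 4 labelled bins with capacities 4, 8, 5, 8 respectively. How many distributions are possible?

163

By stars and bars, unrestricted non-negative solutions to x_1+…+x_4 = 16 number C(16+3,3) = 969.
Subtract solutions that violate a single cap (substitute x_i' = x_i − (cap_i+1)): x_1 ≥ 5 gives C(14,3) = 364; x_2 ≥ 9 gives C(10,3) = 120; x_3 ≥ 6 gives C(13,3) = 286; x_4 ≥ 9 gives C(10,3) = 120. Together 890.
Add back pairs where two caps are both exceeded: 10 + 56 + 10 + 4 + 0 + 4 = 84.
By inclusion–exclusion the count is 969 − 890 + 84 = 163.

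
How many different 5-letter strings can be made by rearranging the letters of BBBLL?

10

Letter multiplicities in BBBLL: B×3, L×2.
The number of distinct arrangements is 5!/(3!·2!) = 120/12 = 10.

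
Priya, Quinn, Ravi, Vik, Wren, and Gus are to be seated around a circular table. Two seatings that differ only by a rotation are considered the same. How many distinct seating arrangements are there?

120

Fix one person's seat to break rotational symmetry; the remaining 5 people can be arranged in (5)! = 120 ways.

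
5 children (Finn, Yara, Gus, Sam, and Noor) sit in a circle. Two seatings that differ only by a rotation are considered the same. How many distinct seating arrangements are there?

24

Around a circle, 5 distinct people have 5!/5 = (4)! = 24 rotationally distinct seatings.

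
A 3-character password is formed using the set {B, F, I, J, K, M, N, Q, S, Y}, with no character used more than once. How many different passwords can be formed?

With no repetition, fill the 3 characters in order: 10 choices, then 9, down to 8.
That product is 10 × 9 × 8 = 720.

720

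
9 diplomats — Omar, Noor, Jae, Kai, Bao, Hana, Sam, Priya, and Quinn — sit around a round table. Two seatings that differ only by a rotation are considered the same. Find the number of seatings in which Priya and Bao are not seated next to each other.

30240

Without the restriction there are (8)! = 40320 seatings.
Seatings with Priya beside Bao: treat them as a block with 2 internal orders, giving 2 × (7)! = 10080.
Subtracting, 40320 − 10080 = 30240.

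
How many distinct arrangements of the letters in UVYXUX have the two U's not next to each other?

There are 6!/(2!·2!) = 180 arrangements of UVYXUX in total.
Arrangements with the U's together: treat UU as one letter, giving (5)!/(2!) = 60.
Subtracting, 180 − 60 = 120 arrangements keep the U's apart.

120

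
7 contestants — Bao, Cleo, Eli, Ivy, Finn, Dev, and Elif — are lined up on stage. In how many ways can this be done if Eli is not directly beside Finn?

3600

Of the 7! = 5040 arrangements, those with Eli and Finn adjacent number 2 × 6! = 1440 (treat the pair as a block with 2 internal orders).
So 5040 − 1440 = 3600 arrangements keep them apart.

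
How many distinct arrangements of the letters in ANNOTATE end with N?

1260

Fix N in the last position and arrange the remaining 7 letters.
Those 7 letters have A appearing twice and T appearing twice, giving (7)!/(2!·2!) = 1260.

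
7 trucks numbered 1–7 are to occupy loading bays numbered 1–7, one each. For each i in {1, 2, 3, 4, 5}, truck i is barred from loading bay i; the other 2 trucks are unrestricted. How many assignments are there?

2428

Let Aᵢ (for 1 ≤ i ≤ 5) be the placements that put truck i in its forbidden loading bay. Any j of these fix j positions, leaving (7−j)! ways to fill the rest, and there are C(5,j) ways to pick which j.
By inclusion–exclusion, the number of valid placements is Σ_{j=0}^{5} (−1)^j C(5,j)·(7−j)!.
Computing: 5040 − 3600 + 1200 − 240 + 30 − 2 = 2428.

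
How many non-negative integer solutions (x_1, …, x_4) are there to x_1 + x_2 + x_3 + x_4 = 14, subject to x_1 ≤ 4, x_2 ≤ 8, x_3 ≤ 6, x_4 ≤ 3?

By stars and bars, unrestricted non-negative solutions to x_1+…+x_4 = 14 number C(14+3,3) = 680.
Subtract solutions that violate a single cap (substitute x_i' = x_i − (cap_i+1)): x_1 ≥ 5 gives C(12,3) = 220; x_2 ≥ 9 gives C(8,3) = 56; x_3 ≥ 7 gives C(10,3) = 120; x_4 ≥ 4 gives C(13,3) = 286. Together 682.
Add back pairs where two caps are both exceeded: 1 + 10 + 56 + 0 + 4 + 20 = 91.
By inclusion–exclusion the count is 680 − 682 + 91 = 89.

89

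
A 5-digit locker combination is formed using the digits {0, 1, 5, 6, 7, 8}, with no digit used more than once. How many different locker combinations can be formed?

720

This is a permutation of 5 out of 6: P(6,5) = 6!/1!.
6 × 5 × 4 × 3 × 2 = 720.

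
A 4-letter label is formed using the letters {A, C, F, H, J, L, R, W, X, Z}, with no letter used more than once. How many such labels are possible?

5040

Choose and order 4 of the 10 symbols: the first letter has 10 options, the next 9, then 8, 7.
10 × 9 × 8 × 7 = 5040.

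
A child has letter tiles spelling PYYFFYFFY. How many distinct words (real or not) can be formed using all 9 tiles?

630

PYYFFYFFY has 9 letters with F appearing 4 times and Y appearing 4 times.
Dividing 9! = 362880 by 4!·4! = 576 for the repeated letters gives 630.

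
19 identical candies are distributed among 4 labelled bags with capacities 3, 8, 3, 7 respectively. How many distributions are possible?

10

Ignoring the caps, the number of non-negative solutions to x_1+…+x_4 = 19 is C(22,3) = 1540.
Subtract solutions that violate a single cap (substitute x_i' = x_i − (cap_i+1)): x_1 ≥ 4 gives C(18,3) = 816; x_2 ≥ 9 gives C(13,3) = 286; x_3 ≥ 4 gives C(18,3) = 816; x_4 ≥ 8 gives C(14,3) = 364. Together 2282.
Add back pairs where two caps are both exceeded: 84 + 364 + 120 + 84 + 10 + 120 = 782.
Subtract triples: 10 + 0 + 20 + 0 = 30.
By inclusion–exclusion the count is 1540 − 2282 + 782 − 30 = 10.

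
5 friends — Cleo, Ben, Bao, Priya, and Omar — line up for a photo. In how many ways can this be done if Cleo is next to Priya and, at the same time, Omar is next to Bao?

24

Treat {Cleo,Priya} as one block (2 orders) and {Omar,Bao} as another (2 orders).
That leaves 3 units to arrange: 2 × 2 × 3! = 4 × 6 = 24.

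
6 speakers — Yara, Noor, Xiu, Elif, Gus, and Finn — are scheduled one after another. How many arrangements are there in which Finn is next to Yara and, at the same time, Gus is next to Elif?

96

Treat {Finn,Yara} as one block (2 orders) and {Gus,Elif} as another (2 orders).
That leaves 4 units to arrange: 2 × 2 × 4! = 4 × 24 = 96.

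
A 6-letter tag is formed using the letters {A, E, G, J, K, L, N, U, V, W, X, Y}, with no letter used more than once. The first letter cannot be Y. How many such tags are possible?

The first letter has 12−1 = 11 choices (anything except Y).
The remaining 5 letters are filled from the other 11 symbols without repetition: 11 × 10 × 9 × 8 × 7 = 55440.
Total: 11 × 55440 = 609840.

609840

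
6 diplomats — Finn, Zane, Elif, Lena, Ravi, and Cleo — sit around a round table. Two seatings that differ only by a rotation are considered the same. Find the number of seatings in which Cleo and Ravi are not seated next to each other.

72

All circular seatings of 6 people number (5)! = 120.
Those with Cleo next to Ravi: fuse the pair into one unit and seat 5 units around a circle — 2·(4)! = 48.
Subtracting, 120 − 48 = 72.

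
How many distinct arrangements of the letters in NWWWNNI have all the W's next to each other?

20

Treat the 3 copies of W as a single block. The multiset to arrange is then {WWW, I, N, N, N}, 5 items in all.
That gives (5)!/(3!) = 20 arrangements.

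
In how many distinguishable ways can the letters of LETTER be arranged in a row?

180

Letter multiplicities in LETTER: E×2, L×1, R×1, T×2.
Dividing 6! = 720 by 2!·2! = 4 for the repeated letters gives 180.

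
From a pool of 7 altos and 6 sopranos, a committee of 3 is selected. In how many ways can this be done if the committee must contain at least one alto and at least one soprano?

Unrestricted: C(13,3) = 286 ways to pick any 3 of the 13.
Selections missing a whole group: no altos → C(6,3) = 20; no sopranos → C(7,3) = 35.
Both groups omitted at once is impossible, so 286 − 55 = 231.

231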